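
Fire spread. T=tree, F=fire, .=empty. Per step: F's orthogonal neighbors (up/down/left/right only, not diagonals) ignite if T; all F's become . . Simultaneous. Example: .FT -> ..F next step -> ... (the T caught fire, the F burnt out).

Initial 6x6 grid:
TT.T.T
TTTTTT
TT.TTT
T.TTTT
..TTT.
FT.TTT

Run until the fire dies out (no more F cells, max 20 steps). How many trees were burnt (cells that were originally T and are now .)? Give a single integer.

Answer: 1

Derivation:
Step 1: +1 fires, +1 burnt (F count now 1)
Step 2: +0 fires, +1 burnt (F count now 0)
Fire out after step 2
Initially T: 27, now '.': 10
Total burnt (originally-T cells now '.'): 1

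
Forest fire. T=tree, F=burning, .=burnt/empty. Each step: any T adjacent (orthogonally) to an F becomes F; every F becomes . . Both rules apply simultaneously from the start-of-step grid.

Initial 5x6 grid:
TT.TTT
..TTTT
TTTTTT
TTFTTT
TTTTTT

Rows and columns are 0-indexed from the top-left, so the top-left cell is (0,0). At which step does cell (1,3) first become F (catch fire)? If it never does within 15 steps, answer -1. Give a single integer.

Step 1: cell (1,3)='T' (+4 fires, +1 burnt)
Step 2: cell (1,3)='T' (+7 fires, +4 burnt)
Step 3: cell (1,3)='F' (+6 fires, +7 burnt)
  -> target ignites at step 3
Step 4: cell (1,3)='.' (+4 fires, +6 burnt)
Step 5: cell (1,3)='.' (+2 fires, +4 burnt)
Step 6: cell (1,3)='.' (+1 fires, +2 burnt)
Step 7: cell (1,3)='.' (+0 fires, +1 burnt)
  fire out at step 7

3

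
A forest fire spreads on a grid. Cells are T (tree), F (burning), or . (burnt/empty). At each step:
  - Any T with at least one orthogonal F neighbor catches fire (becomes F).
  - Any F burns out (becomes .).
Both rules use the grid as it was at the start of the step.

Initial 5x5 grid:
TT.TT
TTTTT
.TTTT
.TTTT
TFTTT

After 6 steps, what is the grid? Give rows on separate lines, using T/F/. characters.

Step 1: 3 trees catch fire, 1 burn out
  TT.TT
  TTTTT
  .TTTT
  .FTTT
  F.FTT
Step 2: 3 trees catch fire, 3 burn out
  TT.TT
  TTTTT
  .FTTT
  ..FTT
  ...FT
Step 3: 4 trees catch fire, 3 burn out
  TT.TT
  TFTTT
  ..FTT
  ...FT
  ....F
Step 4: 5 trees catch fire, 4 burn out
  TF.TT
  F.FTT
  ...FT
  ....F
  .....
Step 5: 3 trees catch fire, 5 burn out
  F..TT
  ...FT
  ....F
  .....
  .....
Step 6: 2 trees catch fire, 3 burn out
  ...FT
  ....F
  .....
  .....
  .....

...FT
....F
.....
.....
.....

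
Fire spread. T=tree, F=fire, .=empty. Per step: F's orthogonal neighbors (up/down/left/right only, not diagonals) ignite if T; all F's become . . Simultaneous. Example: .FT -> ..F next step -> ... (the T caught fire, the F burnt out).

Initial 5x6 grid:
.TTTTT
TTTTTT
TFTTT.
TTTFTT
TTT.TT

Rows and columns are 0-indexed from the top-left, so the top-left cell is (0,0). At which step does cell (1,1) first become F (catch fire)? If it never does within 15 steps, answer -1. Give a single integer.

Step 1: cell (1,1)='F' (+7 fires, +2 burnt)
  -> target ignites at step 1
Step 2: cell (1,1)='.' (+10 fires, +7 burnt)
Step 3: cell (1,1)='.' (+5 fires, +10 burnt)
Step 4: cell (1,1)='.' (+2 fires, +5 burnt)
Step 5: cell (1,1)='.' (+1 fires, +2 burnt)
Step 6: cell (1,1)='.' (+0 fires, +1 burnt)
  fire out at step 6

1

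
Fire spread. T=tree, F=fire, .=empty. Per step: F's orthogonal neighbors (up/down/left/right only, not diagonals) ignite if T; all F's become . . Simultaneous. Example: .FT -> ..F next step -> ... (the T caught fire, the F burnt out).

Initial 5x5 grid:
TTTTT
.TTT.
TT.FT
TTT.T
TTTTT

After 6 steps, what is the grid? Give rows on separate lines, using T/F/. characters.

Step 1: 2 trees catch fire, 1 burn out
  TTTTT
  .TTF.
  TT..F
  TTT.T
  TTTTT
Step 2: 3 trees catch fire, 2 burn out
  TTTFT
  .TF..
  TT...
  TTT.F
  TTTTT
Step 3: 4 trees catch fire, 3 burn out
  TTF.F
  .F...
  TT...
  TTT..
  TTTTF
Step 4: 3 trees catch fire, 4 burn out
  TF...
  .....
  TF...
  TTT..
  TTTF.
Step 5: 4 trees catch fire, 3 burn out
  F....
  .....
  F....
  TFT..
  TTF..
Step 6: 3 trees catch fire, 4 burn out
  .....
  .....
  .....
  F.F..
  TF...

.....
.....
.....
F.F..
TF...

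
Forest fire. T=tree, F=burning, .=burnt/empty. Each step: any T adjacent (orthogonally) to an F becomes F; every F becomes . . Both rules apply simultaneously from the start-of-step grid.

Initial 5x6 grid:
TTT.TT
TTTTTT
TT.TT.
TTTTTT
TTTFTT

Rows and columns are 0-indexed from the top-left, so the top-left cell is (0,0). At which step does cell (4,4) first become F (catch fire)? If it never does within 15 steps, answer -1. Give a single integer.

Step 1: cell (4,4)='F' (+3 fires, +1 burnt)
  -> target ignites at step 1
Step 2: cell (4,4)='.' (+5 fires, +3 burnt)
Step 3: cell (4,4)='.' (+5 fires, +5 burnt)
Step 4: cell (4,4)='.' (+4 fires, +5 burnt)
Step 5: cell (4,4)='.' (+5 fires, +4 burnt)
Step 6: cell (4,4)='.' (+3 fires, +5 burnt)
Step 7: cell (4,4)='.' (+1 fires, +3 burnt)
Step 8: cell (4,4)='.' (+0 fires, +1 burnt)
  fire out at step 8

1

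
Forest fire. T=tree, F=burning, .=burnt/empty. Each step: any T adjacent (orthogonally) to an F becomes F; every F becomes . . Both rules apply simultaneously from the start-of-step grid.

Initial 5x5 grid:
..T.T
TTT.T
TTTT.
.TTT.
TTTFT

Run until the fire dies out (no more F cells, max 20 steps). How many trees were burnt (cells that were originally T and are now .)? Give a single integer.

Answer: 15

Derivation:
Step 1: +3 fires, +1 burnt (F count now 3)
Step 2: +3 fires, +3 burnt (F count now 3)
Step 3: +3 fires, +3 burnt (F count now 3)
Step 4: +2 fires, +3 burnt (F count now 2)
Step 5: +3 fires, +2 burnt (F count now 3)
Step 6: +1 fires, +3 burnt (F count now 1)
Step 7: +0 fires, +1 burnt (F count now 0)
Fire out after step 7
Initially T: 17, now '.': 23
Total burnt (originally-T cells now '.'): 15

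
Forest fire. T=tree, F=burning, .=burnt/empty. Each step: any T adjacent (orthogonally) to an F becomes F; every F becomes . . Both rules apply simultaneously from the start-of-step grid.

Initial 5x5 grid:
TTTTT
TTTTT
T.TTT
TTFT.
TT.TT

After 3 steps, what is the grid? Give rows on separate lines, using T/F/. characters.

Step 1: 3 trees catch fire, 1 burn out
  TTTTT
  TTTTT
  T.FTT
  TF.F.
  TT.TT
Step 2: 5 trees catch fire, 3 burn out
  TTTTT
  TTFTT
  T..FT
  F....
  TF.FT
Step 3: 7 trees catch fire, 5 burn out
  TTFTT
  TF.FT
  F...F
  .....
  F...F

TTFTT
TF.FT
F...F
.....
F...F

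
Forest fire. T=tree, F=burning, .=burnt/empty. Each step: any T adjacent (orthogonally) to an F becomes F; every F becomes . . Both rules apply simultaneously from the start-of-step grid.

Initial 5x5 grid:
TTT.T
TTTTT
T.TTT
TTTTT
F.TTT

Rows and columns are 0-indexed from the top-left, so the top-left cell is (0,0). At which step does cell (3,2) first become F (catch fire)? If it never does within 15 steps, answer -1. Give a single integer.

Step 1: cell (3,2)='T' (+1 fires, +1 burnt)
Step 2: cell (3,2)='T' (+2 fires, +1 burnt)
Step 3: cell (3,2)='F' (+2 fires, +2 burnt)
  -> target ignites at step 3
Step 4: cell (3,2)='.' (+5 fires, +2 burnt)
Step 5: cell (3,2)='.' (+5 fires, +5 burnt)
Step 6: cell (3,2)='.' (+4 fires, +5 burnt)
Step 7: cell (3,2)='.' (+1 fires, +4 burnt)
Step 8: cell (3,2)='.' (+1 fires, +1 burnt)
Step 9: cell (3,2)='.' (+0 fires, +1 burnt)
  fire out at step 9

3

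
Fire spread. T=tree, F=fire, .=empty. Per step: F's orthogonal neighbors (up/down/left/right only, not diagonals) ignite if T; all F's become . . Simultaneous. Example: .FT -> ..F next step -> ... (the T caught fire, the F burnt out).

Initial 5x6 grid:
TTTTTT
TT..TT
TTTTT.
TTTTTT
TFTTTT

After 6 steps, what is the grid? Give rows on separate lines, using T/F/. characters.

Step 1: 3 trees catch fire, 1 burn out
  TTTTTT
  TT..TT
  TTTTT.
  TFTTTT
  F.FTTT
Step 2: 4 trees catch fire, 3 burn out
  TTTTTT
  TT..TT
  TFTTT.
  F.FTTT
  ...FTT
Step 3: 5 trees catch fire, 4 burn out
  TTTTTT
  TF..TT
  F.FTT.
  ...FTT
  ....FT
Step 4: 5 trees catch fire, 5 burn out
  TFTTTT
  F...TT
  ...FT.
  ....FT
  .....F
Step 5: 4 trees catch fire, 5 burn out
  F.FTTT
  ....TT
  ....F.
  .....F
  ......
Step 6: 2 trees catch fire, 4 burn out
  ...FTT
  ....FT
  ......
  ......
  ......

...FTT
....FT
......
......
......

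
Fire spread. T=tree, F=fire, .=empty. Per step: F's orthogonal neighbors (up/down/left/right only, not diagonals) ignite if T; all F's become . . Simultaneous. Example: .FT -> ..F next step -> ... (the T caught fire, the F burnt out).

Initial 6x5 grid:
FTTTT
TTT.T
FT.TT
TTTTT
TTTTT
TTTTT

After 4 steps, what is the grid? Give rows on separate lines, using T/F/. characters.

Step 1: 4 trees catch fire, 2 burn out
  .FTTT
  FTT.T
  .F.TT
  FTTTT
  TTTTT
  TTTTT
Step 2: 4 trees catch fire, 4 burn out
  ..FTT
  .FT.T
  ...TT
  .FTTT
  FTTTT
  TTTTT
Step 3: 5 trees catch fire, 4 burn out
  ...FT
  ..F.T
  ...TT
  ..FTT
  .FTTT
  FTTTT
Step 4: 4 trees catch fire, 5 burn out
  ....F
  ....T
  ...TT
  ...FT
  ..FTT
  .FTTT

....F
....T
...TT
...FT
..FTT
.FTTT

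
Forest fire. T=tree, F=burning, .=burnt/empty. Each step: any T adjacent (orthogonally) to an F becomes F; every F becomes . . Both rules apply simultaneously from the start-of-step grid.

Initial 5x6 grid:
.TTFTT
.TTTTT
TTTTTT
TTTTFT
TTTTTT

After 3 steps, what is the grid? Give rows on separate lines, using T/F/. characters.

Step 1: 7 trees catch fire, 2 burn out
  .TF.FT
  .TTFTT
  TTTTFT
  TTTF.F
  TTTTFT
Step 2: 9 trees catch fire, 7 burn out
  .F...F
  .TF.FT
  TTTF.F
  TTF...
  TTTF.F
Step 3: 5 trees catch fire, 9 burn out
  ......
  .F...F
  TTF...
  TF....
  TTF...

......
.F...F
TTF...
TF....
TTF...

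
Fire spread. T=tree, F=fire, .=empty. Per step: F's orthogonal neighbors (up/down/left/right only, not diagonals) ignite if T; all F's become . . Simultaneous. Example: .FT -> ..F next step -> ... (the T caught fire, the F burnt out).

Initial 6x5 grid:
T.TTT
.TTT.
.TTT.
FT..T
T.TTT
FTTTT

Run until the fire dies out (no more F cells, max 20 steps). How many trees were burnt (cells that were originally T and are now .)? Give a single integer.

Answer: 19

Derivation:
Step 1: +3 fires, +2 burnt (F count now 3)
Step 2: +2 fires, +3 burnt (F count now 2)
Step 3: +4 fires, +2 burnt (F count now 4)
Step 4: +4 fires, +4 burnt (F count now 4)
Step 5: +3 fires, +4 burnt (F count now 3)
Step 6: +2 fires, +3 burnt (F count now 2)
Step 7: +1 fires, +2 burnt (F count now 1)
Step 8: +0 fires, +1 burnt (F count now 0)
Fire out after step 8
Initially T: 20, now '.': 29
Total burnt (originally-T cells now '.'): 19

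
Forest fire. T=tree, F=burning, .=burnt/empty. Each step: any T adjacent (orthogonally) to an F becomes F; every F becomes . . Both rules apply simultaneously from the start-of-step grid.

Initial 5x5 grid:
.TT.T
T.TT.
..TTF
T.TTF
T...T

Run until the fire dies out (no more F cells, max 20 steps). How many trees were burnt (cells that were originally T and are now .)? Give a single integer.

Step 1: +3 fires, +2 burnt (F count now 3)
Step 2: +3 fires, +3 burnt (F count now 3)
Step 3: +1 fires, +3 burnt (F count now 1)
Step 4: +1 fires, +1 burnt (F count now 1)
Step 5: +1 fires, +1 burnt (F count now 1)
Step 6: +0 fires, +1 burnt (F count now 0)
Fire out after step 6
Initially T: 13, now '.': 21
Total burnt (originally-T cells now '.'): 9

Answer: 9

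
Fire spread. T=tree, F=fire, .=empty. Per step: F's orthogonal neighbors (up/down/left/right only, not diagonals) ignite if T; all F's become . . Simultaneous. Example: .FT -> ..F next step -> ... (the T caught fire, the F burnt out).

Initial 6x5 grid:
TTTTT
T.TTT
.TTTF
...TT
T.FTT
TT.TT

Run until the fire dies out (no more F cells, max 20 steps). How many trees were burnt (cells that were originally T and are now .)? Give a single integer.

Answer: 18

Derivation:
Step 1: +4 fires, +2 burnt (F count now 4)
Step 2: +6 fires, +4 burnt (F count now 6)
Step 3: +4 fires, +6 burnt (F count now 4)
Step 4: +1 fires, +4 burnt (F count now 1)
Step 5: +1 fires, +1 burnt (F count now 1)
Step 6: +1 fires, +1 burnt (F count now 1)
Step 7: +1 fires, +1 burnt (F count now 1)
Step 8: +0 fires, +1 burnt (F count now 0)
Fire out after step 8
Initially T: 21, now '.': 27
Total burnt (originally-T cells now '.'): 18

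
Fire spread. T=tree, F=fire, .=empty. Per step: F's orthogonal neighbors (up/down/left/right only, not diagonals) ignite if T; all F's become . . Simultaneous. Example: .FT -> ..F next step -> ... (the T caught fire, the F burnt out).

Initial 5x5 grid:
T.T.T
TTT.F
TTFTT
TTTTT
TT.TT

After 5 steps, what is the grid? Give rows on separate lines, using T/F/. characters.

Step 1: 6 trees catch fire, 2 burn out
  T.T.F
  TTF..
  TF.FF
  TTFTT
  TT.TT
Step 2: 6 trees catch fire, 6 burn out
  T.F..
  TF...
  F....
  TF.FF
  TT.TT
Step 3: 5 trees catch fire, 6 burn out
  T....
  F....
  .....
  F....
  TF.FF
Step 4: 2 trees catch fire, 5 burn out
  F....
  .....
  .....
  .....
  F....
Step 5: 0 trees catch fire, 2 burn out
  .....
  .....
  .....
  .....
  .....

.....
.....
.....
.....
.....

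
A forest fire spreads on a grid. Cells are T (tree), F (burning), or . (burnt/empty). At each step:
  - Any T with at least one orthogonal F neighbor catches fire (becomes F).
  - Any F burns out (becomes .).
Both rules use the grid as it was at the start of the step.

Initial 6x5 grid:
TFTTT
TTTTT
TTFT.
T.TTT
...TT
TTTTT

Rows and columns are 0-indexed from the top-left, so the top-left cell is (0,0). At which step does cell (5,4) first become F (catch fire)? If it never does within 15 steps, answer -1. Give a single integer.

Step 1: cell (5,4)='T' (+7 fires, +2 burnt)
Step 2: cell (5,4)='T' (+5 fires, +7 burnt)
Step 3: cell (5,4)='T' (+5 fires, +5 burnt)
Step 4: cell (5,4)='T' (+2 fires, +5 burnt)
Step 5: cell (5,4)='F' (+2 fires, +2 burnt)
  -> target ignites at step 5
Step 6: cell (5,4)='.' (+1 fires, +2 burnt)
Step 7: cell (5,4)='.' (+1 fires, +1 burnt)
Step 8: cell (5,4)='.' (+0 fires, +1 burnt)
  fire out at step 8

5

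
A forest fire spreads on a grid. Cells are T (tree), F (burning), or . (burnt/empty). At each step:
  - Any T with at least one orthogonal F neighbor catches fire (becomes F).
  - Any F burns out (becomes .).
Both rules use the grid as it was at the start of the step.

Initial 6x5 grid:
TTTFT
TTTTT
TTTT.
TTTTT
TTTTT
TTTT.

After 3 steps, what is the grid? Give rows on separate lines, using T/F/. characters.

Step 1: 3 trees catch fire, 1 burn out
  TTF.F
  TTTFT
  TTTT.
  TTTTT
  TTTTT
  TTTT.
Step 2: 4 trees catch fire, 3 burn out
  TF...
  TTF.F
  TTTF.
  TTTTT
  TTTTT
  TTTT.
Step 3: 4 trees catch fire, 4 burn out
  F....
  TF...
  TTF..
  TTTFT
  TTTTT
  TTTT.

F....
TF...
TTF..
TTTFT
TTTTT
TTTT.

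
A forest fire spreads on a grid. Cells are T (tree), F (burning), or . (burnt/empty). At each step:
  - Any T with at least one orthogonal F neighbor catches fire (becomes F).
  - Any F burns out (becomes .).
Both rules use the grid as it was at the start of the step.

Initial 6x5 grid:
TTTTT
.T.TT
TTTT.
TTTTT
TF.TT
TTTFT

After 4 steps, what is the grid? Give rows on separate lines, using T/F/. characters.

Step 1: 6 trees catch fire, 2 burn out
  TTTTT
  .T.TT
  TTTT.
  TFTTT
  F..FT
  TFF.F
Step 2: 6 trees catch fire, 6 burn out
  TTTTT
  .T.TT
  TFTT.
  F.FFT
  ....F
  F....
Step 3: 5 trees catch fire, 6 burn out
  TTTTT
  .F.TT
  F.FF.
  ....F
  .....
  .....
Step 4: 2 trees catch fire, 5 burn out
  TFTTT
  ...FT
  .....
  .....
  .....
  .....

TFTTT
...FT
.....
.....
.....
.....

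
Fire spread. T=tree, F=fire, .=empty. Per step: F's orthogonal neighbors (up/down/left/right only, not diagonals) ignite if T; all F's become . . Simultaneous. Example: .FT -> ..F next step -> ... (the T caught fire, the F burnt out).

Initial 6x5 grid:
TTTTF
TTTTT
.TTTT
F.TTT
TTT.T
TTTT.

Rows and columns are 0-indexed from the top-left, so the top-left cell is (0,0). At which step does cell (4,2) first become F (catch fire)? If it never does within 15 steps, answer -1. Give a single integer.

Step 1: cell (4,2)='T' (+3 fires, +2 burnt)
Step 2: cell (4,2)='T' (+5 fires, +3 burnt)
Step 3: cell (4,2)='F' (+6 fires, +5 burnt)
  -> target ignites at step 3
Step 4: cell (4,2)='.' (+7 fires, +6 burnt)
Step 5: cell (4,2)='.' (+3 fires, +7 burnt)
Step 6: cell (4,2)='.' (+0 fires, +3 burnt)
  fire out at step 6

3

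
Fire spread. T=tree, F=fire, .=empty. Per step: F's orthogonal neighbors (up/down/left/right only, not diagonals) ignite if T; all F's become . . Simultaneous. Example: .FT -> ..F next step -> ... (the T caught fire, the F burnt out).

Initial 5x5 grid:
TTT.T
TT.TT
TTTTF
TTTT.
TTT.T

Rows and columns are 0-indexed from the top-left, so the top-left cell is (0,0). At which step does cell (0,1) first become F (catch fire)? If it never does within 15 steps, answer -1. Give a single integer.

Step 1: cell (0,1)='T' (+2 fires, +1 burnt)
Step 2: cell (0,1)='T' (+4 fires, +2 burnt)
Step 3: cell (0,1)='T' (+2 fires, +4 burnt)
Step 4: cell (0,1)='T' (+4 fires, +2 burnt)
Step 5: cell (0,1)='F' (+4 fires, +4 burnt)
  -> target ignites at step 5
Step 6: cell (0,1)='.' (+3 fires, +4 burnt)
Step 7: cell (0,1)='.' (+0 fires, +3 burnt)
  fire out at step 7

5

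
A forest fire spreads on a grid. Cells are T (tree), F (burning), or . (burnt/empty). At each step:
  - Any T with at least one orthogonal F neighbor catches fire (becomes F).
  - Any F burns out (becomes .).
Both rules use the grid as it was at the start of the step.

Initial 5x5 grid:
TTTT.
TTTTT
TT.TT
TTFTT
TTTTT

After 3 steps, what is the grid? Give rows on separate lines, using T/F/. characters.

Step 1: 3 trees catch fire, 1 burn out
  TTTT.
  TTTTT
  TT.TT
  TF.FT
  TTFTT
Step 2: 6 trees catch fire, 3 burn out
  TTTT.
  TTTTT
  TF.FT
  F...F
  TF.FT
Step 3: 6 trees catch fire, 6 burn out
  TTTT.
  TFTFT
  F...F
  .....
  F...F

TTTT.
TFTFT
F...F
.....
F...F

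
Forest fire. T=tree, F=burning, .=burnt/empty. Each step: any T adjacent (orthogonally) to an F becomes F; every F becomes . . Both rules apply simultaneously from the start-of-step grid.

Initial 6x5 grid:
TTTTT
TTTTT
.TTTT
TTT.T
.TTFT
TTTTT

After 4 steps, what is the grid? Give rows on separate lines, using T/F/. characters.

Step 1: 3 trees catch fire, 1 burn out
  TTTTT
  TTTTT
  .TTTT
  TTT.T
  .TF.F
  TTTFT
Step 2: 5 trees catch fire, 3 burn out
  TTTTT
  TTTTT
  .TTTT
  TTF.F
  .F...
  TTF.F
Step 3: 4 trees catch fire, 5 burn out
  TTTTT
  TTTTT
  .TFTF
  TF...
  .....
  TF...
Step 4: 6 trees catch fire, 4 burn out
  TTTTT
  TTFTF
  .F.F.
  F....
  .....
  F....

TTTTT
TTFTF
.F.F.
F....
.....
F....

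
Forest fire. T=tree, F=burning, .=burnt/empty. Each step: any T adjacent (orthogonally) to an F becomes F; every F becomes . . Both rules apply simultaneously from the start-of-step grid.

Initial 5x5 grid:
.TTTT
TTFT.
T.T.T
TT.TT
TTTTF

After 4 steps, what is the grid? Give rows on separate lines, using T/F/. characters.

Step 1: 6 trees catch fire, 2 burn out
  .TFTT
  TF.F.
  T.F.T
  TT.TF
  TTTF.
Step 2: 6 trees catch fire, 6 burn out
  .F.FT
  F....
  T...F
  TT.F.
  TTF..
Step 3: 3 trees catch fire, 6 burn out
  ....F
  .....
  F....
  TT...
  TF...
Step 4: 3 trees catch fire, 3 burn out
  .....
  .....
  .....
  FF...
  F....

.....
.....
.....
FF...
F....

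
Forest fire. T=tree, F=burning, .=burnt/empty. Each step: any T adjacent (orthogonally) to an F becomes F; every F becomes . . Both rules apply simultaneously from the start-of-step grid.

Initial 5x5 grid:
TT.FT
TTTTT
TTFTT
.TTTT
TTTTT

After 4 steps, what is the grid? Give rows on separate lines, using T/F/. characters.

Step 1: 6 trees catch fire, 2 burn out
  TT..F
  TTFFT
  TF.FT
  .TFTT
  TTTTT
Step 2: 7 trees catch fire, 6 burn out
  TT...
  TF..F
  F...F
  .F.FT
  TTFTT
Step 3: 5 trees catch fire, 7 burn out
  TF...
  F....
  .....
  ....F
  TF.FT
Step 4: 3 trees catch fire, 5 burn out
  F....
  .....
  .....
  .....
  F...F

F....
.....
.....
.....
F...F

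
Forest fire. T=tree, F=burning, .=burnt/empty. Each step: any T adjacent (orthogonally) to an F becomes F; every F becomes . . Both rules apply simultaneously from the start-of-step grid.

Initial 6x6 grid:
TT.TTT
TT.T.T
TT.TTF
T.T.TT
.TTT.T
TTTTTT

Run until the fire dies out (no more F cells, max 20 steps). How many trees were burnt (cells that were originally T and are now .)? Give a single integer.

Answer: 20

Derivation:
Step 1: +3 fires, +1 burnt (F count now 3)
Step 2: +4 fires, +3 burnt (F count now 4)
Step 3: +3 fires, +4 burnt (F count now 3)
Step 4: +2 fires, +3 burnt (F count now 2)
Step 5: +1 fires, +2 burnt (F count now 1)
Step 6: +2 fires, +1 burnt (F count now 2)
Step 7: +2 fires, +2 burnt (F count now 2)
Step 8: +3 fires, +2 burnt (F count now 3)
Step 9: +0 fires, +3 burnt (F count now 0)
Fire out after step 9
Initially T: 27, now '.': 29
Total burnt (originally-T cells now '.'): 20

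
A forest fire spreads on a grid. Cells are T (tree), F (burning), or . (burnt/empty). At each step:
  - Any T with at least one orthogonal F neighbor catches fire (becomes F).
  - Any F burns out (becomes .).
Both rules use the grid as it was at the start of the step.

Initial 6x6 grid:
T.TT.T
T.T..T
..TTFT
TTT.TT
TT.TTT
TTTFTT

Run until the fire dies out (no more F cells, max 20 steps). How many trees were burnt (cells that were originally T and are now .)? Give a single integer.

Answer: 23

Derivation:
Step 1: +6 fires, +2 burnt (F count now 6)
Step 2: +6 fires, +6 burnt (F count now 6)
Step 3: +6 fires, +6 burnt (F count now 6)
Step 4: +3 fires, +6 burnt (F count now 3)
Step 5: +2 fires, +3 burnt (F count now 2)
Step 6: +0 fires, +2 burnt (F count now 0)
Fire out after step 6
Initially T: 25, now '.': 34
Total burnt (originally-T cells now '.'): 23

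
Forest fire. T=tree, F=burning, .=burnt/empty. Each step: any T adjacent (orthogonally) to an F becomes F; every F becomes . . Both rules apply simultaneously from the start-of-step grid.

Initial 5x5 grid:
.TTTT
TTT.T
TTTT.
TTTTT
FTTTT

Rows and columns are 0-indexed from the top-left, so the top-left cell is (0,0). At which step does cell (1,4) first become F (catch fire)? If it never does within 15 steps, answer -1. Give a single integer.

Step 1: cell (1,4)='T' (+2 fires, +1 burnt)
Step 2: cell (1,4)='T' (+3 fires, +2 burnt)
Step 3: cell (1,4)='T' (+4 fires, +3 burnt)
Step 4: cell (1,4)='T' (+4 fires, +4 burnt)
Step 5: cell (1,4)='T' (+4 fires, +4 burnt)
Step 6: cell (1,4)='T' (+1 fires, +4 burnt)
Step 7: cell (1,4)='T' (+1 fires, +1 burnt)
Step 8: cell (1,4)='T' (+1 fires, +1 burnt)
Step 9: cell (1,4)='F' (+1 fires, +1 burnt)
  -> target ignites at step 9
Step 10: cell (1,4)='.' (+0 fires, +1 burnt)
  fire out at step 10

9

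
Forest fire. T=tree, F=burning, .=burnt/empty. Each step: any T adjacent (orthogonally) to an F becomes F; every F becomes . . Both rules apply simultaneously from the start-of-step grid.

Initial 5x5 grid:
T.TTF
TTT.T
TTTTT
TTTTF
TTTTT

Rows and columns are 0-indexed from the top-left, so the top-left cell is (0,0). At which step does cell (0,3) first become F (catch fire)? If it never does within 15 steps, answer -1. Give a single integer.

Step 1: cell (0,3)='F' (+5 fires, +2 burnt)
  -> target ignites at step 1
Step 2: cell (0,3)='.' (+4 fires, +5 burnt)
Step 3: cell (0,3)='.' (+4 fires, +4 burnt)
Step 4: cell (0,3)='.' (+4 fires, +4 burnt)
Step 5: cell (0,3)='.' (+3 fires, +4 burnt)
Step 6: cell (0,3)='.' (+1 fires, +3 burnt)
Step 7: cell (0,3)='.' (+0 fires, +1 burnt)
  fire out at step 7

1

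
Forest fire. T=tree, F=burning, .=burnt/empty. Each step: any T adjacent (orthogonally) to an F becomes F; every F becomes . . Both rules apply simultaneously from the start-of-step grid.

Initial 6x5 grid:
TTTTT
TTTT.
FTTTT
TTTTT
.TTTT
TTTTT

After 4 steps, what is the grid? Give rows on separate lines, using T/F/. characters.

Step 1: 3 trees catch fire, 1 burn out
  TTTTT
  FTTT.
  .FTTT
  FTTTT
  .TTTT
  TTTTT
Step 2: 4 trees catch fire, 3 burn out
  FTTTT
  .FTT.
  ..FTT
  .FTTT
  .TTTT
  TTTTT
Step 3: 5 trees catch fire, 4 burn out
  .FTTT
  ..FT.
  ...FT
  ..FTT
  .FTTT
  TTTTT
Step 4: 6 trees catch fire, 5 burn out
  ..FTT
  ...F.
  ....F
  ...FT
  ..FTT
  TFTTT

..FTT
...F.
....F
...FT
..FTT
TFTTT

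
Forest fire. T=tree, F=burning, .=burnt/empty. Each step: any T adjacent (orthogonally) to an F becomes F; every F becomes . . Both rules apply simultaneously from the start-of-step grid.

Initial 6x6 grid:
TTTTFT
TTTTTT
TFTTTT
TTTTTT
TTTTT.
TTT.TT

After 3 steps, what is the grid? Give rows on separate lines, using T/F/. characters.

Step 1: 7 trees catch fire, 2 burn out
  TTTF.F
  TFTTFT
  F.FTTT
  TFTTTT
  TTTTT.
  TTT.TT
Step 2: 11 trees catch fire, 7 burn out
  TFF...
  F.FF.F
  ...FFT
  F.FTTT
  TFTTT.
  TTT.TT
Step 3: 7 trees catch fire, 11 burn out
  F.....
  ......
  .....F
  ...FFT
  F.FTT.
  TFT.TT

F.....
......
.....F
...FFT
F.FTT.
TFT.TT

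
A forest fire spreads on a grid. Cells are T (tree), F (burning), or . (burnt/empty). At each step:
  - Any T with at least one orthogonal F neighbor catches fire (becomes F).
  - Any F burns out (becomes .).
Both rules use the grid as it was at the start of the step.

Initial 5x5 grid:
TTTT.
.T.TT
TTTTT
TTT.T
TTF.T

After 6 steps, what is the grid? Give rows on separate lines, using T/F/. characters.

Step 1: 2 trees catch fire, 1 burn out
  TTTT.
  .T.TT
  TTTTT
  TTF.T
  TF..T
Step 2: 3 trees catch fire, 2 burn out
  TTTT.
  .T.TT
  TTFTT
  TF..T
  F...T
Step 3: 3 trees catch fire, 3 burn out
  TTTT.
  .T.TT
  TF.FT
  F...T
  ....T
Step 4: 4 trees catch fire, 3 burn out
  TTTT.
  .F.FT
  F...F
  ....T
  ....T
Step 5: 4 trees catch fire, 4 burn out
  TFTF.
  ....F
  .....
  ....F
  ....T
Step 6: 3 trees catch fire, 4 burn out
  F.F..
  .....
  .....
  .....
  ....F

F.F..
.....
.....
.....
....F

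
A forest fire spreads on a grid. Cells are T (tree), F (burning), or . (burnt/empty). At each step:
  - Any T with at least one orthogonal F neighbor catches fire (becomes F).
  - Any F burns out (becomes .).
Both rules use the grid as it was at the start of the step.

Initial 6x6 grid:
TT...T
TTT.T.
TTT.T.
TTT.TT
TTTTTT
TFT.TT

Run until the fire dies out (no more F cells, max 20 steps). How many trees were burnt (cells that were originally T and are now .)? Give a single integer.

Answer: 25

Derivation:
Step 1: +3 fires, +1 burnt (F count now 3)
Step 2: +3 fires, +3 burnt (F count now 3)
Step 3: +4 fires, +3 burnt (F count now 4)
Step 4: +4 fires, +4 burnt (F count now 4)
Step 5: +6 fires, +4 burnt (F count now 6)
Step 6: +4 fires, +6 burnt (F count now 4)
Step 7: +1 fires, +4 burnt (F count now 1)
Step 8: +0 fires, +1 burnt (F count now 0)
Fire out after step 8
Initially T: 26, now '.': 35
Total burnt (originally-T cells now '.'): 25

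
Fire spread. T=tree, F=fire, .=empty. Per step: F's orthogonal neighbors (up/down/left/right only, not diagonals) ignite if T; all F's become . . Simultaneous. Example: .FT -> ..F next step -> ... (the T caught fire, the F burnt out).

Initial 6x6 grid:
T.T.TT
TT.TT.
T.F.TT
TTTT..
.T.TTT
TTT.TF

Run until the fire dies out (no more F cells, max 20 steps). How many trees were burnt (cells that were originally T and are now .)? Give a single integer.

Answer: 16

Derivation:
Step 1: +3 fires, +2 burnt (F count now 3)
Step 2: +3 fires, +3 burnt (F count now 3)
Step 3: +3 fires, +3 burnt (F count now 3)
Step 4: +2 fires, +3 burnt (F count now 2)
Step 5: +3 fires, +2 burnt (F count now 3)
Step 6: +2 fires, +3 burnt (F count now 2)
Step 7: +0 fires, +2 burnt (F count now 0)
Fire out after step 7
Initially T: 23, now '.': 29
Total burnt (originally-T cells now '.'): 16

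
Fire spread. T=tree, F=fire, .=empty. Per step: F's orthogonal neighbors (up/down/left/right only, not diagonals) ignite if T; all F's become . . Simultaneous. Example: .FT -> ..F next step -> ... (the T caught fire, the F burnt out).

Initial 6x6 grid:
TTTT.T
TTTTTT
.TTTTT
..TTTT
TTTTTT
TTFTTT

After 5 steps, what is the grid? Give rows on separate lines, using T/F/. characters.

Step 1: 3 trees catch fire, 1 burn out
  TTTT.T
  TTTTTT
  .TTTTT
  ..TTTT
  TTFTTT
  TF.FTT
Step 2: 5 trees catch fire, 3 burn out
  TTTT.T
  TTTTTT
  .TTTTT
  ..FTTT
  TF.FTT
  F...FT
Step 3: 5 trees catch fire, 5 burn out
  TTTT.T
  TTTTTT
  .TFTTT
  ...FTT
  F...FT
  .....F
Step 4: 5 trees catch fire, 5 burn out
  TTTT.T
  TTFTTT
  .F.FTT
  ....FT
  .....F
  ......
Step 5: 5 trees catch fire, 5 burn out
  TTFT.T
  TF.FTT
  ....FT
  .....F
  ......
  ......

TTFT.T
TF.FTT
....FT
.....F
......
......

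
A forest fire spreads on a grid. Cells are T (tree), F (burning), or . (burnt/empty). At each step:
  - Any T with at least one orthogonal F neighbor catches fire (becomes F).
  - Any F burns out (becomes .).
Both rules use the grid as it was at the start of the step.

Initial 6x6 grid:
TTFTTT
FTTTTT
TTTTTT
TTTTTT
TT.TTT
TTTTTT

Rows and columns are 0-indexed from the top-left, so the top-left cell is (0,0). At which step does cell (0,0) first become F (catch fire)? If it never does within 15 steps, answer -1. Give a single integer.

Step 1: cell (0,0)='F' (+6 fires, +2 burnt)
  -> target ignites at step 1
Step 2: cell (0,0)='.' (+5 fires, +6 burnt)
Step 3: cell (0,0)='.' (+6 fires, +5 burnt)
Step 4: cell (0,0)='.' (+5 fires, +6 burnt)
Step 5: cell (0,0)='.' (+4 fires, +5 burnt)
Step 6: cell (0,0)='.' (+4 fires, +4 burnt)
Step 7: cell (0,0)='.' (+2 fires, +4 burnt)
Step 8: cell (0,0)='.' (+1 fires, +2 burnt)
Step 9: cell (0,0)='.' (+0 fires, +1 burnt)
  fire out at step 9

1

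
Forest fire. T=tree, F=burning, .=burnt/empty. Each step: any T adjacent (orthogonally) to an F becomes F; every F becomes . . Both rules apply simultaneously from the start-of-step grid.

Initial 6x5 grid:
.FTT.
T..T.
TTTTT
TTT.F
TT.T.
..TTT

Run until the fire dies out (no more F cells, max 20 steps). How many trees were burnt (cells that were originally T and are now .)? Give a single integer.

Answer: 14

Derivation:
Step 1: +2 fires, +2 burnt (F count now 2)
Step 2: +2 fires, +2 burnt (F count now 2)
Step 3: +2 fires, +2 burnt (F count now 2)
Step 4: +2 fires, +2 burnt (F count now 2)
Step 5: +2 fires, +2 burnt (F count now 2)
Step 6: +3 fires, +2 burnt (F count now 3)
Step 7: +1 fires, +3 burnt (F count now 1)
Step 8: +0 fires, +1 burnt (F count now 0)
Fire out after step 8
Initially T: 18, now '.': 26
Total burnt (originally-T cells now '.'): 14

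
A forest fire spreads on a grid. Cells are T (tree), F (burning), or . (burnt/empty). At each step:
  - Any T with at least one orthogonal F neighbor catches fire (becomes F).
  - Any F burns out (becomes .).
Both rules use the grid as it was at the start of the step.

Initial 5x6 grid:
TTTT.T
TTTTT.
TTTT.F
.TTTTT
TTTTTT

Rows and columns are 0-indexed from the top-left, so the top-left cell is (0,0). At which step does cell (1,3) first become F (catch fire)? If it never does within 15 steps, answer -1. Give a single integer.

Step 1: cell (1,3)='T' (+1 fires, +1 burnt)
Step 2: cell (1,3)='T' (+2 fires, +1 burnt)
Step 3: cell (1,3)='T' (+2 fires, +2 burnt)
Step 4: cell (1,3)='T' (+3 fires, +2 burnt)
Step 5: cell (1,3)='F' (+4 fires, +3 burnt)
  -> target ignites at step 5
Step 6: cell (1,3)='.' (+5 fires, +4 burnt)
Step 7: cell (1,3)='.' (+4 fires, +5 burnt)
Step 8: cell (1,3)='.' (+2 fires, +4 burnt)
Step 9: cell (1,3)='.' (+1 fires, +2 burnt)
Step 10: cell (1,3)='.' (+0 fires, +1 burnt)
  fire out at step 10

5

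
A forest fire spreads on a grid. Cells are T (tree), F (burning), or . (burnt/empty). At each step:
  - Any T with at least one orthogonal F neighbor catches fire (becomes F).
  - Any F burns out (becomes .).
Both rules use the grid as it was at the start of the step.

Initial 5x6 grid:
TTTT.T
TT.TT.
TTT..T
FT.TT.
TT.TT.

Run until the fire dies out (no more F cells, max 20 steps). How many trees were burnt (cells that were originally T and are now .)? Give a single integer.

Answer: 14

Derivation:
Step 1: +3 fires, +1 burnt (F count now 3)
Step 2: +3 fires, +3 burnt (F count now 3)
Step 3: +3 fires, +3 burnt (F count now 3)
Step 4: +1 fires, +3 burnt (F count now 1)
Step 5: +1 fires, +1 burnt (F count now 1)
Step 6: +1 fires, +1 burnt (F count now 1)
Step 7: +1 fires, +1 burnt (F count now 1)
Step 8: +1 fires, +1 burnt (F count now 1)
Step 9: +0 fires, +1 burnt (F count now 0)
Fire out after step 9
Initially T: 20, now '.': 24
Total burnt (originally-T cells now '.'): 14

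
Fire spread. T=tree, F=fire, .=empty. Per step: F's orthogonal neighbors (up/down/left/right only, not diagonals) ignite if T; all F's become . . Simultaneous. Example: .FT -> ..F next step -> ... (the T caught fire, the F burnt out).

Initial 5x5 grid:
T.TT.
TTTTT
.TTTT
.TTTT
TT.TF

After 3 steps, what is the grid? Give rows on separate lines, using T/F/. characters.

Step 1: 2 trees catch fire, 1 burn out
  T.TT.
  TTTTT
  .TTTT
  .TTTF
  TT.F.
Step 2: 2 trees catch fire, 2 burn out
  T.TT.
  TTTTT
  .TTTF
  .TTF.
  TT...
Step 3: 3 trees catch fire, 2 burn out
  T.TT.
  TTTTF
  .TTF.
  .TF..
  TT...

T.TT.
TTTTF
.TTF.
.TF..
TT...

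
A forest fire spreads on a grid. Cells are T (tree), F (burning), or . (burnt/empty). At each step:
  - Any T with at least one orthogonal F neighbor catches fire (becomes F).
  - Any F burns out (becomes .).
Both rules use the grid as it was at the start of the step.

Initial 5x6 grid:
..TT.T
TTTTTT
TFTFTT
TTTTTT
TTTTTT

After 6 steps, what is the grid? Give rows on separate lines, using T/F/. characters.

Step 1: 7 trees catch fire, 2 burn out
  ..TT.T
  TFTFTT
  F.F.FT
  TFTFTT
  TTTTTT
Step 2: 10 trees catch fire, 7 burn out
  ..TF.T
  F.F.FT
  .....F
  F.F.FT
  TFTFTT
Step 3: 6 trees catch fire, 10 burn out
  ..F..T
  .....F
  ......
  .....F
  F.F.FT
Step 4: 2 trees catch fire, 6 burn out
  .....F
  ......
  ......
  ......
  .....F
Step 5: 0 trees catch fire, 2 burn out
  ......
  ......
  ......
  ......
  ......
Step 6: 0 trees catch fire, 0 burn out
  ......
  ......
  ......
  ......
  ......

......
......
......
......
......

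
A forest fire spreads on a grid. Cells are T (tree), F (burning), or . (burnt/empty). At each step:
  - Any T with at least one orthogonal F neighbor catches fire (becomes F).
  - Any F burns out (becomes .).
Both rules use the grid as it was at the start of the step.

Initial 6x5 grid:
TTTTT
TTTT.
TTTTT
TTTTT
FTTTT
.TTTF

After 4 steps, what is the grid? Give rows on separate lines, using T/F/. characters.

Step 1: 4 trees catch fire, 2 burn out
  TTTTT
  TTTT.
  TTTTT
  FTTTT
  .FTTF
  .TTF.
Step 2: 7 trees catch fire, 4 burn out
  TTTTT
  TTTT.
  FTTTT
  .FTTF
  ..FF.
  .FF..
Step 3: 5 trees catch fire, 7 burn out
  TTTTT
  FTTT.
  .FTTF
  ..FF.
  .....
  .....
Step 4: 4 trees catch fire, 5 burn out
  FTTTT
  .FTT.
  ..FF.
  .....
  .....
  .....

FTTTT
.FTT.
..FF.
.....
.....
.....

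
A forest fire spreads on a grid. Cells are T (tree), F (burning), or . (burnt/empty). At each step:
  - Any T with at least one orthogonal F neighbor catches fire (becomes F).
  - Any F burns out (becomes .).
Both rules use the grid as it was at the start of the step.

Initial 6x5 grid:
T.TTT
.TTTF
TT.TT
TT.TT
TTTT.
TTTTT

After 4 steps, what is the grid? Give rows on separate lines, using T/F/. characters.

Step 1: 3 trees catch fire, 1 burn out
  T.TTF
  .TTF.
  TT.TF
  TT.TT
  TTTT.
  TTTTT
Step 2: 4 trees catch fire, 3 burn out
  T.TF.
  .TF..
  TT.F.
  TT.TF
  TTTT.
  TTTTT
Step 3: 3 trees catch fire, 4 burn out
  T.F..
  .F...
  TT...
  TT.F.
  TTTT.
  TTTTT
Step 4: 2 trees catch fire, 3 burn out
  T....
  .....
  TF...
  TT...
  TTTF.
  TTTTT

T....
.....
TF...
TT...
TTTF.
TTTTT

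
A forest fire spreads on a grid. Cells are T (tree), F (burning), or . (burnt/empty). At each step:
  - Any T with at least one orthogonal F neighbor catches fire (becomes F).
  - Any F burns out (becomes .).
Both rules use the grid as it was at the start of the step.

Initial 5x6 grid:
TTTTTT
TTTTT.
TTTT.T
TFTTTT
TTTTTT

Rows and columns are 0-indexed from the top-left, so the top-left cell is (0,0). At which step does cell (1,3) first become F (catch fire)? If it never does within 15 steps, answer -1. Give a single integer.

Step 1: cell (1,3)='T' (+4 fires, +1 burnt)
Step 2: cell (1,3)='T' (+6 fires, +4 burnt)
Step 3: cell (1,3)='T' (+6 fires, +6 burnt)
Step 4: cell (1,3)='F' (+5 fires, +6 burnt)
  -> target ignites at step 4
Step 5: cell (1,3)='.' (+4 fires, +5 burnt)
Step 6: cell (1,3)='.' (+1 fires, +4 burnt)
Step 7: cell (1,3)='.' (+1 fires, +1 burnt)
Step 8: cell (1,3)='.' (+0 fires, +1 burnt)
  fire out at step 8

4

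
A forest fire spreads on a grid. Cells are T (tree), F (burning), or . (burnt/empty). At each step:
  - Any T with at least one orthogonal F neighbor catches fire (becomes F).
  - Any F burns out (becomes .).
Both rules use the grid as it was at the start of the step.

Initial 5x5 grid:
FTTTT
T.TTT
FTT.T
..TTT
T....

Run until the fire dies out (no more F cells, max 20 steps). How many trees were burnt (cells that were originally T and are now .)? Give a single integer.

Answer: 14

Derivation:
Step 1: +3 fires, +2 burnt (F count now 3)
Step 2: +2 fires, +3 burnt (F count now 2)
Step 3: +3 fires, +2 burnt (F count now 3)
Step 4: +3 fires, +3 burnt (F count now 3)
Step 5: +2 fires, +3 burnt (F count now 2)
Step 6: +1 fires, +2 burnt (F count now 1)
Step 7: +0 fires, +1 burnt (F count now 0)
Fire out after step 7
Initially T: 15, now '.': 24
Total burnt (originally-T cells now '.'): 14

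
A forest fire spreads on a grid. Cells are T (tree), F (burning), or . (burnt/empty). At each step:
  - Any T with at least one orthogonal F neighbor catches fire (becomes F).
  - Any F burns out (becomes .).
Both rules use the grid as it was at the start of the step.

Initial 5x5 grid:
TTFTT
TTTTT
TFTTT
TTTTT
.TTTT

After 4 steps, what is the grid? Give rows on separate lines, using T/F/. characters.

Step 1: 7 trees catch fire, 2 burn out
  TF.FT
  TFFTT
  F.FTT
  TFTTT
  .TTTT
Step 2: 8 trees catch fire, 7 burn out
  F...F
  F..FT
  ...FT
  F.FTT
  .FTTT
Step 3: 4 trees catch fire, 8 burn out
  .....
  ....F
  ....F
  ...FT
  ..FTT
Step 4: 2 trees catch fire, 4 burn out
  .....
  .....
  .....
  ....F
  ...FT

.....
.....
.....
....F
...FT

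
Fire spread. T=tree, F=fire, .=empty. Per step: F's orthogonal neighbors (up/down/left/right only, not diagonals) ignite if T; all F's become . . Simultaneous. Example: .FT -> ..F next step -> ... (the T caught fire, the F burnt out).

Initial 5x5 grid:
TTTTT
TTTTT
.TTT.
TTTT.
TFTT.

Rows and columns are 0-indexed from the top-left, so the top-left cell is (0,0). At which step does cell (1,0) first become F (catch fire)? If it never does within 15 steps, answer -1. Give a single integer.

Step 1: cell (1,0)='T' (+3 fires, +1 burnt)
Step 2: cell (1,0)='T' (+4 fires, +3 burnt)
Step 3: cell (1,0)='T' (+3 fires, +4 burnt)
Step 4: cell (1,0)='F' (+4 fires, +3 burnt)
  -> target ignites at step 4
Step 5: cell (1,0)='.' (+3 fires, +4 burnt)
Step 6: cell (1,0)='.' (+2 fires, +3 burnt)
Step 7: cell (1,0)='.' (+1 fires, +2 burnt)
Step 8: cell (1,0)='.' (+0 fires, +1 burnt)
  fire out at step 8

4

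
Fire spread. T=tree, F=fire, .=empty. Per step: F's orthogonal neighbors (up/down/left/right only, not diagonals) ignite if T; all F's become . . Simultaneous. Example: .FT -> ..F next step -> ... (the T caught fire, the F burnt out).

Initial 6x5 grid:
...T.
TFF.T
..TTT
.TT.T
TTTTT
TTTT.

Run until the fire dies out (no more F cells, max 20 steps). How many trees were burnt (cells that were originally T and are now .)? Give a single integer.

Step 1: +2 fires, +2 burnt (F count now 2)
Step 2: +2 fires, +2 burnt (F count now 2)
Step 3: +3 fires, +2 burnt (F count now 3)
Step 4: +5 fires, +3 burnt (F count now 5)
Step 5: +4 fires, +5 burnt (F count now 4)
Step 6: +1 fires, +4 burnt (F count now 1)
Step 7: +0 fires, +1 burnt (F count now 0)
Fire out after step 7
Initially T: 18, now '.': 29
Total burnt (originally-T cells now '.'): 17

Answer: 17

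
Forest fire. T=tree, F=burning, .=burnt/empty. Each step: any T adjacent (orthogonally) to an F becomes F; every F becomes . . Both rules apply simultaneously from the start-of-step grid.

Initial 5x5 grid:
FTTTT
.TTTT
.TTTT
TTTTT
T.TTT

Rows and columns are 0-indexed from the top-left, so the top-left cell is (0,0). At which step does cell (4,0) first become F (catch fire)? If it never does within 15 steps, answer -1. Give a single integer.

Step 1: cell (4,0)='T' (+1 fires, +1 burnt)
Step 2: cell (4,0)='T' (+2 fires, +1 burnt)
Step 3: cell (4,0)='T' (+3 fires, +2 burnt)
Step 4: cell (4,0)='T' (+4 fires, +3 burnt)
Step 5: cell (4,0)='T' (+4 fires, +4 burnt)
Step 6: cell (4,0)='F' (+4 fires, +4 burnt)
  -> target ignites at step 6
Step 7: cell (4,0)='.' (+2 fires, +4 burnt)
Step 8: cell (4,0)='.' (+1 fires, +2 burnt)
Step 9: cell (4,0)='.' (+0 fires, +1 burnt)
  fire out at step 9

6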